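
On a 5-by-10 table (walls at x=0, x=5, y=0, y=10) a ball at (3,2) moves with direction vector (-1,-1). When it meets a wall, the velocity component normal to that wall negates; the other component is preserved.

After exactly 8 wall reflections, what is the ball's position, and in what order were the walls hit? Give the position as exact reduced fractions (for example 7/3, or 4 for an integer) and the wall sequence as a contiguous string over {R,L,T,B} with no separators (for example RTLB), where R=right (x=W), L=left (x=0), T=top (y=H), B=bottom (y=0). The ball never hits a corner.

1. t=2 → B at (1,0); v=(-1,1)
2. t=1 → L at (0,1); v=(1,1)
3. t=5 → R at (5,6); v=(-1,1)
4. t=4 → T at (1,10); v=(-1,-1)
5. t=1 → L at (0,9); v=(1,-1)
6. t=5 → R at (5,4); v=(-1,-1)
7. t=4 → B at (1,0); v=(-1,1)
8. t=1 → L at (0,1); v=(1,1)

Final position: (0,1)
Wall sequence: BLRTLRBL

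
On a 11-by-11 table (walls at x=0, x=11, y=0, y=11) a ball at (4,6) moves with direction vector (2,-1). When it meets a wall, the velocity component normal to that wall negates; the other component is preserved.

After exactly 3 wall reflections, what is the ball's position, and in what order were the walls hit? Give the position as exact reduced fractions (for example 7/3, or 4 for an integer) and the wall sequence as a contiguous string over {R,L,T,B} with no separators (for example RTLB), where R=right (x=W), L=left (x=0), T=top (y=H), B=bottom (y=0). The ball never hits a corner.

1. t=7/2 → R at (11,5/2); v=(-2,-1)
2. t=5/2 → B at (6,0); v=(-2,1)
3. t=3 → L at (0,3); v=(2,1)

Final position: (0,3)
Wall sequence: RBL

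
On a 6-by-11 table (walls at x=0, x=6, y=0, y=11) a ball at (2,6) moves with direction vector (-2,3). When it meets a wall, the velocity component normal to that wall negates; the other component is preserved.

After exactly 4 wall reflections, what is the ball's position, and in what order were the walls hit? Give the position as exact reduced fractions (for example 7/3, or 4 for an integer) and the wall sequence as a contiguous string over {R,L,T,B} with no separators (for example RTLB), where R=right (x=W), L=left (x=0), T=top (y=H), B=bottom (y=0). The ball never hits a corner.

Final position: (10/3,0)
Wall sequence: LTRB

1. t=1 → L at (0,9); v=(2,3)
2. t=2/3 → T at (4/3,11); v=(2,-3)
3. t=7/3 → R at (6,4); v=(-2,-3)
4. t=4/3 → B at (10/3,0); v=(-2,3)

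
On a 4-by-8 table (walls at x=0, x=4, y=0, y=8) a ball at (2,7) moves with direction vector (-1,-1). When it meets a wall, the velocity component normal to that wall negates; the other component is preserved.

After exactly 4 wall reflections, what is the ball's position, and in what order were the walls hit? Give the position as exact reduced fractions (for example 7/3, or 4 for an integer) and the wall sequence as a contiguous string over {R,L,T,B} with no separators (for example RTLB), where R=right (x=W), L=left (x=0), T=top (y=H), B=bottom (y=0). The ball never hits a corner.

1. t=2 → L at (0,5); v=(1,-1)
2. t=4 → R at (4,1); v=(-1,-1)
3. t=1 → B at (3,0); v=(-1,1)
4. t=3 → L at (0,3); v=(1,1)

Final position: (0,3)
Wall sequence: LRBL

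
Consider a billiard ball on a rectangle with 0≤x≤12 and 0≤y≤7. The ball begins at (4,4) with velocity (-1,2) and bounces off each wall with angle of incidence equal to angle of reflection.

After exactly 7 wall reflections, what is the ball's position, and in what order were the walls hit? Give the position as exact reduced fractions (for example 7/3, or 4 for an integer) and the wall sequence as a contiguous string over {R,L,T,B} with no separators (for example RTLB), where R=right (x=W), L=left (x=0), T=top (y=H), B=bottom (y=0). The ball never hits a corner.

1. t=3/2 → T at (5/2,7); v=(-1,-2)
2. t=5/2 → L at (0,2); v=(1,-2)
3. t=1 → B at (1,0); v=(1,2)
4. t=7/2 → T at (9/2,7); v=(1,-2)
5. t=7/2 → B at (8,0); v=(1,2)
6. t=7/2 → T at (23/2,7); v=(1,-2)
7. t=1/2 → R at (12,6); v=(-1,-2)

Final position: (12,6)
Wall sequence: TLBTBTR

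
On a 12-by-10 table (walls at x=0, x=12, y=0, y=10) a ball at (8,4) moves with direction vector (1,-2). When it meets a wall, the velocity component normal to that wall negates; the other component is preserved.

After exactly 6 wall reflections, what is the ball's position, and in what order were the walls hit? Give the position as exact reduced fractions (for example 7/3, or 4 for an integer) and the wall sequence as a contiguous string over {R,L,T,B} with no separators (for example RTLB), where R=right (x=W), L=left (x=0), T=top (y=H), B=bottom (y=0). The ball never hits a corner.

Final position: (1,10)
Wall sequence: BRTBLT

1. t=2 → B at (10,0); v=(1,2)
2. t=2 → R at (12,4); v=(-1,2)
3. t=3 → T at (9,10); v=(-1,-2)
4. t=5 → B at (4,0); v=(-1,2)
5. t=4 → L at (0,8); v=(1,2)
6. t=1 → T at (1,10); v=(1,-2)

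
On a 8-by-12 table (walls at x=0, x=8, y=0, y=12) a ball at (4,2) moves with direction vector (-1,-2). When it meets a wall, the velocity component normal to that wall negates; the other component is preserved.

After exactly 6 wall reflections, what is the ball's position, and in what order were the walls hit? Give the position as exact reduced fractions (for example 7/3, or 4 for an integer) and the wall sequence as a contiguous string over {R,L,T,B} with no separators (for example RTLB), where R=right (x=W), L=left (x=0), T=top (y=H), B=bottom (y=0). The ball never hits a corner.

Final position: (1,12)
Wall sequence: BLTRBT

1. t=1 → B at (3,0); v=(-1,2)
2. t=3 → L at (0,6); v=(1,2)
3. t=3 → T at (3,12); v=(1,-2)
4. t=5 → R at (8,2); v=(-1,-2)
5. t=1 → B at (7,0); v=(-1,2)
6. t=6 → T at (1,12); v=(-1,-2)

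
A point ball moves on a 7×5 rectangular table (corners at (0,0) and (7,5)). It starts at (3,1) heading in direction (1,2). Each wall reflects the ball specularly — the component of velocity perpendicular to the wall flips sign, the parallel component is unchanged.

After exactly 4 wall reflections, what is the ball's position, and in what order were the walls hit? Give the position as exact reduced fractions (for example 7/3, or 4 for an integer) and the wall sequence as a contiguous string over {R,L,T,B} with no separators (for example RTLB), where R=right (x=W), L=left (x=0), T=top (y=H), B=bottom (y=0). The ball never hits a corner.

Final position: (4,5)
Wall sequence: TRBT

1. t=2 → T at (5,5); v=(1,-2)
2. t=2 → R at (7,1); v=(-1,-2)
3. t=1/2 → B at (13/2,0); v=(-1,2)
4. t=5/2 → T at (4,5); v=(-1,-2)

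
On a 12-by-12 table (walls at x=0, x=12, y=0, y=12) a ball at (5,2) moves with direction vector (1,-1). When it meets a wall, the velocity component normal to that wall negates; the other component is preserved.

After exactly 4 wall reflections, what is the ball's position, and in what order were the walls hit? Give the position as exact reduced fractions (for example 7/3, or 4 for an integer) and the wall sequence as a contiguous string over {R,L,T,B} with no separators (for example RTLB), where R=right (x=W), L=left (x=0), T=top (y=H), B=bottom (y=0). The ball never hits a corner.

Final position: (0,7)
Wall sequence: BRTL

1. t=2 → B at (7,0); v=(1,1)
2. t=5 → R at (12,5); v=(-1,1)
3. t=7 → T at (5,12); v=(-1,-1)
4. t=5 → L at (0,7); v=(1,-1)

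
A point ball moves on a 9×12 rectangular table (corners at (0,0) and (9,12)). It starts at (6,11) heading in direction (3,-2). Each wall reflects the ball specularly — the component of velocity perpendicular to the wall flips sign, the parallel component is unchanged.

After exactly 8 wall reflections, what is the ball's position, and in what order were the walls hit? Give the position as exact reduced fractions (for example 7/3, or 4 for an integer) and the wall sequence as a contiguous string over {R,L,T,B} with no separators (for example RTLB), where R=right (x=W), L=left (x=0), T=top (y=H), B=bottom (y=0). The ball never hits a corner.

Final position: (0,3)
Wall sequence: RLBRLTRL

1. t=1 → R at (9,9); v=(-3,-2)
2. t=3 → L at (0,3); v=(3,-2)
3. t=3/2 → B at (9/2,0); v=(3,2)
4. t=3/2 → R at (9,3); v=(-3,2)
5. t=3 → L at (0,9); v=(3,2)
6. t=3/2 → T at (9/2,12); v=(3,-2)
7. t=3/2 → R at (9,9); v=(-3,-2)
8. t=3 → L at (0,3); v=(3,-2)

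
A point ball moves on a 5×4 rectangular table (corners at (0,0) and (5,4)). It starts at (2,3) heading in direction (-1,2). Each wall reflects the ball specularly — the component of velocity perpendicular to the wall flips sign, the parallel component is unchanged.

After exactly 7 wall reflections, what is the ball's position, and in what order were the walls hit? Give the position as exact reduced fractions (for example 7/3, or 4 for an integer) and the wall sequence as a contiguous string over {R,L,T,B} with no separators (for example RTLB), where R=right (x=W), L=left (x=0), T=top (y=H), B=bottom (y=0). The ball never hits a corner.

Final position: (7/2,4)
Wall sequence: TLBTBRT

1. t=1/2 → T at (3/2,4); v=(-1,-2)
2. t=3/2 → L at (0,1); v=(1,-2)
3. t=1/2 → B at (1/2,0); v=(1,2)
4. t=2 → T at (5/2,4); v=(1,-2)
5. t=2 → B at (9/2,0); v=(1,2)
6. t=1/2 → R at (5,1); v=(-1,2)
7. t=3/2 → T at (7/2,4); v=(-1,-2)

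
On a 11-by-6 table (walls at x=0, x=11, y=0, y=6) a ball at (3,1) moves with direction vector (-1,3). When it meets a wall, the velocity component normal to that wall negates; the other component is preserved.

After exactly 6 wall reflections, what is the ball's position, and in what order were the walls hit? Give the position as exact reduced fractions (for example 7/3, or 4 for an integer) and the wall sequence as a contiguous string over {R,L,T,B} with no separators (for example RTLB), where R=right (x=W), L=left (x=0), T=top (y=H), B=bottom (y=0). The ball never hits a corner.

Final position: (20/3,6)
Wall sequence: TLBTBT

1. t=5/3 → T at (4/3,6); v=(-1,-3)
2. t=4/3 → L at (0,2); v=(1,-3)
3. t=2/3 → B at (2/3,0); v=(1,3)
4. t=2 → T at (8/3,6); v=(1,-3)
5. t=2 → B at (14/3,0); v=(1,3)
6. t=2 → T at (20/3,6); v=(1,-3)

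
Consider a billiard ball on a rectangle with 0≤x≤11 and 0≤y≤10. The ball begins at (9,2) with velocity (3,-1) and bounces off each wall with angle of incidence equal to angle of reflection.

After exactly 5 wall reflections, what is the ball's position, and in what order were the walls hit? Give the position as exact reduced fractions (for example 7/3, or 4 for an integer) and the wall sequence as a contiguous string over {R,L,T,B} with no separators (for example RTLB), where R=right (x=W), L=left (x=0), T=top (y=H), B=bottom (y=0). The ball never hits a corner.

1. t=2/3 → R at (11,4/3); v=(-3,-1)
2. t=4/3 → B at (7,0); v=(-3,1)
3. t=7/3 → L at (0,7/3); v=(3,1)
4. t=11/3 → R at (11,6); v=(-3,1)
5. t=11/3 → L at (0,29/3); v=(3,1)

Final position: (0,29/3)
Wall sequence: RBLRL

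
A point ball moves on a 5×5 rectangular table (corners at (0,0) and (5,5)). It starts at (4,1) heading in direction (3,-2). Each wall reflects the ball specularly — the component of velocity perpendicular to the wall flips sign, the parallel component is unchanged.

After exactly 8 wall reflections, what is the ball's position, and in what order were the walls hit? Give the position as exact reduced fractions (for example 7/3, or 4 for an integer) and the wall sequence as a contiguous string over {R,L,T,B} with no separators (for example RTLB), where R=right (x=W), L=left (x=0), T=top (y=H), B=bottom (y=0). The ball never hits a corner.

Final position: (5,3)
Wall sequence: RBLTRLBR

1. t=1/3 → R at (5,1/3); v=(-3,-2)
2. t=1/6 → B at (9/2,0); v=(-3,2)
3. t=3/2 → L at (0,3); v=(3,2)
4. t=1 → T at (3,5); v=(3,-2)
5. t=2/3 → R at (5,11/3); v=(-3,-2)
6. t=5/3 → L at (0,1/3); v=(3,-2)
7. t=1/6 → B at (1/2,0); v=(3,2)
8. t=3/2 → R at (5,3); v=(-3,2)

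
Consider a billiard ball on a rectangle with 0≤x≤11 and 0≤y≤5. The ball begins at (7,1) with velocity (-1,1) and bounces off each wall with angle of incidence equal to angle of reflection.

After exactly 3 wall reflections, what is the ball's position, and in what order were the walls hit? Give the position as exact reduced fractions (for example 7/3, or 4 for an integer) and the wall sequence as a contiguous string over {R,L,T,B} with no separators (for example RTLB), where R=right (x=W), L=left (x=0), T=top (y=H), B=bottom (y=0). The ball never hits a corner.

Final position: (2,0)
Wall sequence: TLB

1. t=4 → T at (3,5); v=(-1,-1)
2. t=3 → L at (0,2); v=(1,-1)
3. t=2 → B at (2,0); v=(1,1)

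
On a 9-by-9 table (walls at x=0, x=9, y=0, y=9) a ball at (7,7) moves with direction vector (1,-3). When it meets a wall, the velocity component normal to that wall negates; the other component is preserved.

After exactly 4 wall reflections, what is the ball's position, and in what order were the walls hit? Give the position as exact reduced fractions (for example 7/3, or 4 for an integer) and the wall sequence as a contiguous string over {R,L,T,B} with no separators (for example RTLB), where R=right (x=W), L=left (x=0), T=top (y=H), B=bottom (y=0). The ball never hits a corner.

1. t=2 → R at (9,1); v=(-1,-3)
2. t=1/3 → B at (26/3,0); v=(-1,3)
3. t=3 → T at (17/3,9); v=(-1,-3)
4. t=3 → B at (8/3,0); v=(-1,3)

Final position: (8/3,0)
Wall sequence: RBTB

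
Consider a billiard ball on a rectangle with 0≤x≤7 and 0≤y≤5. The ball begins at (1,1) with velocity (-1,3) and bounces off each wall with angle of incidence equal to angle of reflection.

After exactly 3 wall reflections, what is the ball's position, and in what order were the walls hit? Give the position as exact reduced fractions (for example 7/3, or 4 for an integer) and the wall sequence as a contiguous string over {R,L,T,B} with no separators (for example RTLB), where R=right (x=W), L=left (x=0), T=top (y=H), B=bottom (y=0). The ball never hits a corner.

Final position: (2,0)
Wall sequence: LTB

1. t=1 → L at (0,4); v=(1,3)
2. t=1/3 → T at (1/3,5); v=(1,-3)
3. t=5/3 → B at (2,0); v=(1,3)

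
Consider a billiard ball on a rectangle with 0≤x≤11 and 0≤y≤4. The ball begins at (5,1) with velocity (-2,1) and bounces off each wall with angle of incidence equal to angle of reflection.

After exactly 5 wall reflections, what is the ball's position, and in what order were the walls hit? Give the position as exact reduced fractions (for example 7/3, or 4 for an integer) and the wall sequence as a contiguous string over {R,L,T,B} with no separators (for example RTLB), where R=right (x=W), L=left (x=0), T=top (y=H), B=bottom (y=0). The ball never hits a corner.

1. t=5/2 → L at (0,7/2); v=(2,1)
2. t=1/2 → T at (1,4); v=(2,-1)
3. t=4 → B at (9,0); v=(2,1)
4. t=1 → R at (11,1); v=(-2,1)
5. t=3 → T at (5,4); v=(-2,-1)

Final position: (5,4)
Wall sequence: LTBRT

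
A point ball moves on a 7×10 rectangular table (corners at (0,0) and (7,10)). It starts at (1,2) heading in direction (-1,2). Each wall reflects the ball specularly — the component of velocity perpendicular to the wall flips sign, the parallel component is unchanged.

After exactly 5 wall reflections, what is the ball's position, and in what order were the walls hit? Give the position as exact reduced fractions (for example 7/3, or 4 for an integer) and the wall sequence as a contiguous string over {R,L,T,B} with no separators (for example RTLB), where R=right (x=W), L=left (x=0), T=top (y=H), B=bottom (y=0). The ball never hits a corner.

Final position: (1,10)
Wall sequence: LTRBT

1. t=1 → L at (0,4); v=(1,2)
2. t=3 → T at (3,10); v=(1,-2)
3. t=4 → R at (7,2); v=(-1,-2)
4. t=1 → B at (6,0); v=(-1,2)
5. t=5 → T at (1,10); v=(-1,-2)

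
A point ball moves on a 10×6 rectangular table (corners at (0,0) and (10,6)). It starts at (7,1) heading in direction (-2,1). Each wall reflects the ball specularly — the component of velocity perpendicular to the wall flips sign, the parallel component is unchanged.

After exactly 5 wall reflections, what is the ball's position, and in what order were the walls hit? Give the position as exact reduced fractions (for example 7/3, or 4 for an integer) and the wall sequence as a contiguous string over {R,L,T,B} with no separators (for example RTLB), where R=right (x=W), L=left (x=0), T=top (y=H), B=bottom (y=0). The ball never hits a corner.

1. t=7/2 → L at (0,9/2); v=(2,1)
2. t=3/2 → T at (3,6); v=(2,-1)
3. t=7/2 → R at (10,5/2); v=(-2,-1)
4. t=5/2 → B at (5,0); v=(-2,1)
5. t=5/2 → L at (0,5/2); v=(2,1)

Final position: (0,5/2)
Wall sequence: LTRBL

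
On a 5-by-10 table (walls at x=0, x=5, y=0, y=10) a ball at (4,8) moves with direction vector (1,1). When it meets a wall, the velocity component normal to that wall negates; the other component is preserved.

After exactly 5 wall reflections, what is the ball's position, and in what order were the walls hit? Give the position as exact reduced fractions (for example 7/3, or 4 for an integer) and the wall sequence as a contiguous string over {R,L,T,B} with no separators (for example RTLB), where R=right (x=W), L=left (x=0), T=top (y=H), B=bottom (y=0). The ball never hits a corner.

1. t=1 → R at (5,9); v=(-1,1)
2. t=1 → T at (4,10); v=(-1,-1)
3. t=4 → L at (0,6); v=(1,-1)
4. t=5 → R at (5,1); v=(-1,-1)
5. t=1 → B at (4,0); v=(-1,1)

Final position: (4,0)
Wall sequence: RTLRB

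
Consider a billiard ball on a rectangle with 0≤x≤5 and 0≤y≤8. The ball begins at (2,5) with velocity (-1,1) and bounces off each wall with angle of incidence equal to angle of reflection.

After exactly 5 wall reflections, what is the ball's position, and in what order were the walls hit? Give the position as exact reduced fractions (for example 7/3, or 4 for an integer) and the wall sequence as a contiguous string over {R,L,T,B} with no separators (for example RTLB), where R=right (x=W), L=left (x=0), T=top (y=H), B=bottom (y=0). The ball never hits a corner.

Final position: (0,1)
Wall sequence: LTRBL

1. t=2 → L at (0,7); v=(1,1)
2. t=1 → T at (1,8); v=(1,-1)
3. t=4 → R at (5,4); v=(-1,-1)
4. t=4 → B at (1,0); v=(-1,1)
5. t=1 → L at (0,1); v=(1,1)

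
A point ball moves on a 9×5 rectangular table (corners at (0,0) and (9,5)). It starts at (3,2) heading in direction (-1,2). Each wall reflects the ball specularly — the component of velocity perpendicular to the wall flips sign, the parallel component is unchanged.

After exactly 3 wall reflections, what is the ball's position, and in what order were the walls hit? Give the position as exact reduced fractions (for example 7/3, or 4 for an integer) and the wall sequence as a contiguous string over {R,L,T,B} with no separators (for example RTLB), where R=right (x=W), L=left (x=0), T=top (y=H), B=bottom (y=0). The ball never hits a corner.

Final position: (1,0)
Wall sequence: TLB

1. t=3/2 → T at (3/2,5); v=(-1,-2)
2. t=3/2 → L at (0,2); v=(1,-2)
3. t=1 → B at (1,0); v=(1,2)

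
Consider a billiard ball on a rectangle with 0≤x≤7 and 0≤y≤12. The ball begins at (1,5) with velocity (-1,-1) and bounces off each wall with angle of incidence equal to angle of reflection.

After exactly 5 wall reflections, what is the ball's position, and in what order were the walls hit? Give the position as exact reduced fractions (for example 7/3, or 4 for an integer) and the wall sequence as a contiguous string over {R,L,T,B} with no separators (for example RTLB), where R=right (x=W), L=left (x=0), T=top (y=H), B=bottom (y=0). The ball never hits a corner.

Final position: (2,12)
Wall sequence: LBRLT

1. t=1 → L at (0,4); v=(1,-1)
2. t=4 → B at (4,0); v=(1,1)
3. t=3 → R at (7,3); v=(-1,1)
4. t=7 → L at (0,10); v=(1,1)
5. t=2 → T at (2,12); v=(1,-1)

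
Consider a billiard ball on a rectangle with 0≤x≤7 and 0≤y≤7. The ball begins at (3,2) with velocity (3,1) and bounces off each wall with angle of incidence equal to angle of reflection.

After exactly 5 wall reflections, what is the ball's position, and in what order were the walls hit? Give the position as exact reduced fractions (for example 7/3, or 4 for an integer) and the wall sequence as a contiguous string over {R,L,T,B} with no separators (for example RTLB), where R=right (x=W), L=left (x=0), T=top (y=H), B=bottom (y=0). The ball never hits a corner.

Final position: (0,11/3)
Wall sequence: RLTRL

1. t=4/3 → R at (7,10/3); v=(-3,1)
2. t=7/3 → L at (0,17/3); v=(3,1)
3. t=4/3 → T at (4,7); v=(3,-1)
4. t=1 → R at (7,6); v=(-3,-1)
5. t=7/3 → L at (0,11/3); v=(3,-1)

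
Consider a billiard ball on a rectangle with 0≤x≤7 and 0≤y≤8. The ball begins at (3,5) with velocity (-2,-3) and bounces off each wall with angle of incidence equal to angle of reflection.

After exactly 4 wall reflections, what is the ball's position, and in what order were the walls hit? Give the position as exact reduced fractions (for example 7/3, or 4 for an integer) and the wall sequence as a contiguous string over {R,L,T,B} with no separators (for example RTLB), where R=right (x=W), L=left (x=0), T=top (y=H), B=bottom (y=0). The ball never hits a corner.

Final position: (7,6)
Wall sequence: LBTR

1. t=3/2 → L at (0,1/2); v=(2,-3)
2. t=1/6 → B at (1/3,0); v=(2,3)
3. t=8/3 → T at (17/3,8); v=(2,-3)
4. t=2/3 → R at (7,6); v=(-2,-3)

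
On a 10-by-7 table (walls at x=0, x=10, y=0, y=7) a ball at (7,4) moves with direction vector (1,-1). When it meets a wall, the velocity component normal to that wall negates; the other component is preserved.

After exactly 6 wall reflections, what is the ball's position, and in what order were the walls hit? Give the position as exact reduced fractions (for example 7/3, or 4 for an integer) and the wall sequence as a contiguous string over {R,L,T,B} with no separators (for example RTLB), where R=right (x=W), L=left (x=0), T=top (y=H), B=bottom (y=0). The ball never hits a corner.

1. t=3 → R at (10,1); v=(-1,-1)
2. t=1 → B at (9,0); v=(-1,1)
3. t=7 → T at (2,7); v=(-1,-1)
4. t=2 → L at (0,5); v=(1,-1)
5. t=5 → B at (5,0); v=(1,1)
6. t=5 → R at (10,5); v=(-1,1)

Final position: (10,5)
Wall sequence: RBTLBR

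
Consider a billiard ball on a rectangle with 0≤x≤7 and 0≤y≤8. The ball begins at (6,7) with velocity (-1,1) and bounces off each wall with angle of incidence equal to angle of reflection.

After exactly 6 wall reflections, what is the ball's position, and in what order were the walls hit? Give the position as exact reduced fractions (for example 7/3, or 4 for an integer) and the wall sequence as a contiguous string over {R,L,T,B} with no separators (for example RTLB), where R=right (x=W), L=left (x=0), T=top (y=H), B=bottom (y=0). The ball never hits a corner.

1. t=1 → T at (5,8); v=(-1,-1)
2. t=5 → L at (0,3); v=(1,-1)
3. t=3 → B at (3,0); v=(1,1)
4. t=4 → R at (7,4); v=(-1,1)
5. t=4 → T at (3,8); v=(-1,-1)
6. t=3 → L at (0,5); v=(1,-1)

Final position: (0,5)
Wall sequence: TLBRTL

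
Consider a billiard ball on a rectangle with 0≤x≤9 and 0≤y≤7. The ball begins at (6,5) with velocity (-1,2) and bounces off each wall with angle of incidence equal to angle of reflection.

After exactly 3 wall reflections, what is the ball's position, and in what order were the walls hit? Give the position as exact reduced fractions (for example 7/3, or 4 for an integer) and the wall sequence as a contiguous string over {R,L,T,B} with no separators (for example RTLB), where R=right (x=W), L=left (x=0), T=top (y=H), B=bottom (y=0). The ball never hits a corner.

1. t=1 → T at (5,7); v=(-1,-2)
2. t=7/2 → B at (3/2,0); v=(-1,2)
3. t=3/2 → L at (0,3); v=(1,2)

Final position: (0,3)
Wall sequence: TBL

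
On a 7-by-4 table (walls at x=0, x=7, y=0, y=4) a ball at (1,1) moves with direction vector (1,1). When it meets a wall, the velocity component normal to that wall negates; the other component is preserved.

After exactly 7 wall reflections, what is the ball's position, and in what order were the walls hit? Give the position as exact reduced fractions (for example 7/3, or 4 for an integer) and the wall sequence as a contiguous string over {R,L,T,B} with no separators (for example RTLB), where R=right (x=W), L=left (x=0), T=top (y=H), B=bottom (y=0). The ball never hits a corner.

Final position: (6,4)
Wall sequence: TRBTLBT

1. t=3 → T at (4,4); v=(1,-1)
2. t=3 → R at (7,1); v=(-1,-1)
3. t=1 → B at (6,0); v=(-1,1)
4. t=4 → T at (2,4); v=(-1,-1)
5. t=2 → L at (0,2); v=(1,-1)
6. t=2 → B at (2,0); v=(1,1)
7. t=4 → T at (6,4); v=(1,-1)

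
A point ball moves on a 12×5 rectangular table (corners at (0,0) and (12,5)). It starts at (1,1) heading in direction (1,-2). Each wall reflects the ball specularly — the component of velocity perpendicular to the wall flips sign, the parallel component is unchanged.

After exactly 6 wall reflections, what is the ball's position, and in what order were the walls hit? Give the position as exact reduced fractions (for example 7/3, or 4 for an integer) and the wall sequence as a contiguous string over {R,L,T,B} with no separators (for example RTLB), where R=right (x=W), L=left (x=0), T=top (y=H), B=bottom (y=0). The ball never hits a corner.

1. t=1/2 → B at (3/2,0); v=(1,2)
2. t=5/2 → T at (4,5); v=(1,-2)
3. t=5/2 → B at (13/2,0); v=(1,2)
4. t=5/2 → T at (9,5); v=(1,-2)
5. t=5/2 → B at (23/2,0); v=(1,2)
6. t=1/2 → R at (12,1); v=(-1,2)

Final position: (12,1)
Wall sequence: BTBTBR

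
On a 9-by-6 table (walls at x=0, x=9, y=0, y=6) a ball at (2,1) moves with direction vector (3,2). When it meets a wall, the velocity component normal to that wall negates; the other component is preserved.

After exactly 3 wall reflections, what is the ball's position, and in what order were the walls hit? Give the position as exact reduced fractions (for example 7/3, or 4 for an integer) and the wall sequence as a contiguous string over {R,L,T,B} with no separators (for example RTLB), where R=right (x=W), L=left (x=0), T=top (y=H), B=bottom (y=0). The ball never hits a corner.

Final position: (0,1/3)
Wall sequence: RTL

1. t=7/3 → R at (9,17/3); v=(-3,2)
2. t=1/6 → T at (17/2,6); v=(-3,-2)
3. t=17/6 → L at (0,1/3); v=(3,-2)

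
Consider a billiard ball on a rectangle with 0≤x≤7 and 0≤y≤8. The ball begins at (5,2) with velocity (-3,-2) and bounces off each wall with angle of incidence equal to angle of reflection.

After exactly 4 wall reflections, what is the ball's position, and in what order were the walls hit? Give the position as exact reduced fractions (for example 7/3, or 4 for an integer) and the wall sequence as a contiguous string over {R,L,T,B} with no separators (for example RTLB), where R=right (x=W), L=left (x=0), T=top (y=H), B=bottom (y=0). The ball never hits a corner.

1. t=1 → B at (2,0); v=(-3,2)
2. t=2/3 → L at (0,4/3); v=(3,2)
3. t=7/3 → R at (7,6); v=(-3,2)
4. t=1 → T at (4,8); v=(-3,-2)

Final position: (4,8)
Wall sequence: BLRT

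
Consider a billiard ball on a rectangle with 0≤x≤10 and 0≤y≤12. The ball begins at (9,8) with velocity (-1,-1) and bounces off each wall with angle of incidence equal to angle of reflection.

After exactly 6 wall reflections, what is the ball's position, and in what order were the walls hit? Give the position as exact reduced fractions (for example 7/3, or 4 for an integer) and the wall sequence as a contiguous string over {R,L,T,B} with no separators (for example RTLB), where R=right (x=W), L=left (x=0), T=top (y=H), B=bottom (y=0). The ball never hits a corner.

Final position: (3,0)
Wall sequence: BLRTLB

1. t=8 → B at (1,0); v=(-1,1)
2. t=1 → L at (0,1); v=(1,1)
3. t=10 → R at (10,11); v=(-1,1)
4. t=1 → T at (9,12); v=(-1,-1)
5. t=9 → L at (0,3); v=(1,-1)
6. t=3 → B at (3,0); v=(1,1)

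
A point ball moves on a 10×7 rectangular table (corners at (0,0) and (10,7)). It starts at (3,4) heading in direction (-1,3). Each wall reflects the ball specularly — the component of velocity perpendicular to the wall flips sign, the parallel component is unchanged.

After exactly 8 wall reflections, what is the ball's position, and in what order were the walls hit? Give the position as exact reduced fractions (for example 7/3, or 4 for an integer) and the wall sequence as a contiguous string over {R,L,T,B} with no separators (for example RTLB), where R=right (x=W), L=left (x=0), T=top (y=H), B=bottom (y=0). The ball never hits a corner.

1. t=1 → T at (2,7); v=(-1,-3)
2. t=2 → L at (0,1); v=(1,-3)
3. t=1/3 → B at (1/3,0); v=(1,3)
4. t=7/3 → T at (8/3,7); v=(1,-3)
5. t=7/3 → B at (5,0); v=(1,3)
6. t=7/3 → T at (22/3,7); v=(1,-3)
7. t=7/3 → B at (29/3,0); v=(1,3)
8. t=1/3 → R at (10,1); v=(-1,3)

Final position: (10,1)
Wall sequence: TLBTBTBR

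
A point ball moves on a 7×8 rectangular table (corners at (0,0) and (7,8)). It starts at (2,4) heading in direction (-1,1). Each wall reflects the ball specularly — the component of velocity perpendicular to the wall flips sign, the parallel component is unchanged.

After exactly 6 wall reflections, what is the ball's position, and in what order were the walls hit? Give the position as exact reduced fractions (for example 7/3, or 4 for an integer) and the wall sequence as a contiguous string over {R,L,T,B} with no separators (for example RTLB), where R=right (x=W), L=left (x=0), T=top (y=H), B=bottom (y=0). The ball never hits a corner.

1. t=2 → L at (0,6); v=(1,1)
2. t=2 → T at (2,8); v=(1,-1)
3. t=5 → R at (7,3); v=(-1,-1)
4. t=3 → B at (4,0); v=(-1,1)
5. t=4 → L at (0,4); v=(1,1)
6. t=4 → T at (4,8); v=(1,-1)

Final position: (4,8)
Wall sequence: LTRBLT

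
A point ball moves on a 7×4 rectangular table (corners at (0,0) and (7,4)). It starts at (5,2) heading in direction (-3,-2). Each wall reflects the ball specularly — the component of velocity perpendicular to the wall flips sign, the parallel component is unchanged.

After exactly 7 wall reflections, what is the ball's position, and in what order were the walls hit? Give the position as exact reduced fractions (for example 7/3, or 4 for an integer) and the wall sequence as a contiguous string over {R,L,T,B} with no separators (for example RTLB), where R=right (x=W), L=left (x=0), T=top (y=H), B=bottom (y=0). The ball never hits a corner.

Final position: (2,4)
Wall sequence: BLTRBLT

1. t=1 → B at (2,0); v=(-3,2)
2. t=2/3 → L at (0,4/3); v=(3,2)
3. t=4/3 → T at (4,4); v=(3,-2)
4. t=1 → R at (7,2); v=(-3,-2)
5. t=1 → B at (4,0); v=(-3,2)
6. t=4/3 → L at (0,8/3); v=(3,2)
7. t=2/3 → T at (2,4); v=(3,-2)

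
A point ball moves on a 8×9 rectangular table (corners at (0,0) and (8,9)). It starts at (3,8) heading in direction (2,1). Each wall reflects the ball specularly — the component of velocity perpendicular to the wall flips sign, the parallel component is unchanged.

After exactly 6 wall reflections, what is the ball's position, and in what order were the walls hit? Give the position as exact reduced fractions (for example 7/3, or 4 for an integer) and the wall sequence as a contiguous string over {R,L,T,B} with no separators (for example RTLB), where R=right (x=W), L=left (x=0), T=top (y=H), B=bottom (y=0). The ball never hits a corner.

Final position: (0,9/2)
Wall sequence: TRLBRL

1. t=1 → T at (5,9); v=(2,-1)
2. t=3/2 → R at (8,15/2); v=(-2,-1)
3. t=4 → L at (0,7/2); v=(2,-1)
4. t=7/2 → B at (7,0); v=(2,1)
5. t=1/2 → R at (8,1/2); v=(-2,1)
6. t=4 → L at (0,9/2); v=(2,1)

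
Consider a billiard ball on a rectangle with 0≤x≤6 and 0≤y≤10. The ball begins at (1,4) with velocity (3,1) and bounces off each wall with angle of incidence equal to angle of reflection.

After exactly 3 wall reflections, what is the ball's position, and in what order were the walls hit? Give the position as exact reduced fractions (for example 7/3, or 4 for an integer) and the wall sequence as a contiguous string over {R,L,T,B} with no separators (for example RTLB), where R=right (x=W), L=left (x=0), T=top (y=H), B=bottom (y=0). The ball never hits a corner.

Final position: (6,29/3)
Wall sequence: RLR

1. t=5/3 → R at (6,17/3); v=(-3,1)
2. t=2 → L at (0,23/3); v=(3,1)
3. t=2 → R at (6,29/3); v=(-3,1)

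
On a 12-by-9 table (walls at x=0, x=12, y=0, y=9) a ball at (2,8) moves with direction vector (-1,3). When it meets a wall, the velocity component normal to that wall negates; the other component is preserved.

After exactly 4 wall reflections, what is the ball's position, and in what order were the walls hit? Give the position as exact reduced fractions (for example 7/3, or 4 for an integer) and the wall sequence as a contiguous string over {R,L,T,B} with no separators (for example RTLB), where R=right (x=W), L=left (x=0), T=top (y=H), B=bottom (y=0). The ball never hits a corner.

1. t=1/3 → T at (5/3,9); v=(-1,-3)
2. t=5/3 → L at (0,4); v=(1,-3)
3. t=4/3 → B at (4/3,0); v=(1,3)
4. t=3 → T at (13/3,9); v=(1,-3)

Final position: (13/3,9)
Wall sequence: TLBT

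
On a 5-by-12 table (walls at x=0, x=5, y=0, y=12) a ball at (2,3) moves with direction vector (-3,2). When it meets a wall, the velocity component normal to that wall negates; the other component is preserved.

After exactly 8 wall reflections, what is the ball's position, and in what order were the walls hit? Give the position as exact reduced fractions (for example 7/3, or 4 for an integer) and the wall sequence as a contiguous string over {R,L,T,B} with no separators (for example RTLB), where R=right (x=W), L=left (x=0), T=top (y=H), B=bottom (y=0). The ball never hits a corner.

1. t=2/3 → L at (0,13/3); v=(3,2)
2. t=5/3 → R at (5,23/3); v=(-3,2)
3. t=5/3 → L at (0,11); v=(3,2)
4. t=1/2 → T at (3/2,12); v=(3,-2)
5. t=7/6 → R at (5,29/3); v=(-3,-2)
6. t=5/3 → L at (0,19/3); v=(3,-2)
7. t=5/3 → R at (5,3); v=(-3,-2)
8. t=3/2 → B at (1/2,0); v=(-3,2)

Final position: (1/2,0)
Wall sequence: LRLTRLRB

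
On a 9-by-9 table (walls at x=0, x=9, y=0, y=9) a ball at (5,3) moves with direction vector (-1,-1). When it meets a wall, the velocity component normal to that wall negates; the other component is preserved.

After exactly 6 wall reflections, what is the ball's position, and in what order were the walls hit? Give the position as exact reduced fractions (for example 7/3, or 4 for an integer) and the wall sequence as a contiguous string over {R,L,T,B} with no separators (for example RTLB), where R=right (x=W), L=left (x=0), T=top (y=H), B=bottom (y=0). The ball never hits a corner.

1. t=3 → B at (2,0); v=(-1,1)
2. t=2 → L at (0,2); v=(1,1)
3. t=7 → T at (7,9); v=(1,-1)
4. t=2 → R at (9,7); v=(-1,-1)
5. t=7 → B at (2,0); v=(-1,1)
6. t=2 → L at (0,2); v=(1,1)

Final position: (0,2)
Wall sequence: BLTRBL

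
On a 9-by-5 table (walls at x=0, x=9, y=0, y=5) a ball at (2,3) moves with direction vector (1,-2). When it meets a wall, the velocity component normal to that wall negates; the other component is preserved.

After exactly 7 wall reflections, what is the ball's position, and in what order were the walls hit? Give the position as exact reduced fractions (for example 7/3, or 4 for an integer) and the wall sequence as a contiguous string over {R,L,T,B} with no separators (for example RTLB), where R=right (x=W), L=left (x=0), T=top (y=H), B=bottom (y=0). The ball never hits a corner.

Final position: (2,5)
Wall sequence: BTBRTBT

1. t=3/2 → B at (7/2,0); v=(1,2)
2. t=5/2 → T at (6,5); v=(1,-2)
3. t=5/2 → B at (17/2,0); v=(1,2)
4. t=1/2 → R at (9,1); v=(-1,2)
5. t=2 → T at (7,5); v=(-1,-2)
6. t=5/2 → B at (9/2,0); v=(-1,2)
7. t=5/2 → T at (2,5); v=(-1,-2)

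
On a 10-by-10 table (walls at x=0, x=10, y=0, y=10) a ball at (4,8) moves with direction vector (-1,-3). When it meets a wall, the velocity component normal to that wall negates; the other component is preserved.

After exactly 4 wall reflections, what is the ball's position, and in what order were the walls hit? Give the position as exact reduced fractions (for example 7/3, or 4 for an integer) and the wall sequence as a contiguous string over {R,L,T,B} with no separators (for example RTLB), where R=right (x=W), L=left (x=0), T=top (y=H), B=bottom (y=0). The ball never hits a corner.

1. t=8/3 → B at (4/3,0); v=(-1,3)
2. t=4/3 → L at (0,4); v=(1,3)
3. t=2 → T at (2,10); v=(1,-3)
4. t=10/3 → B at (16/3,0); v=(1,3)

Final position: (16/3,0)
Wall sequence: BLTB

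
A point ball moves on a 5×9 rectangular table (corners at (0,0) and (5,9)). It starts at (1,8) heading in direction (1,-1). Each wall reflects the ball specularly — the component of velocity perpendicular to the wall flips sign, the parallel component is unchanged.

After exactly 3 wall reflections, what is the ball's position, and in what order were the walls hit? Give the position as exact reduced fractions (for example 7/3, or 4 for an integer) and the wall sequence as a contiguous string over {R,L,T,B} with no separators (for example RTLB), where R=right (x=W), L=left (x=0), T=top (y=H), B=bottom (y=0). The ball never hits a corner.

Final position: (0,1)
Wall sequence: RBL

1. t=4 → R at (5,4); v=(-1,-1)
2. t=4 → B at (1,0); v=(-1,1)
3. t=1 → L at (0,1); v=(1,1)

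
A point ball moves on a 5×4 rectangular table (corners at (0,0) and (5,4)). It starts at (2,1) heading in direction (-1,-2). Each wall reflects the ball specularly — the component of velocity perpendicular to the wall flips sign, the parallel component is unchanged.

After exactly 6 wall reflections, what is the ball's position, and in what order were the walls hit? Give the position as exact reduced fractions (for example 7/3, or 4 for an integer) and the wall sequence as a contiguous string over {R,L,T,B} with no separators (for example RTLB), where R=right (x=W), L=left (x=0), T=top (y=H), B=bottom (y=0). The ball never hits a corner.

Final position: (5,3)
Wall sequence: BLTBTR

1. t=1/2 → B at (3/2,0); v=(-1,2)
2. t=3/2 → L at (0,3); v=(1,2)
3. t=1/2 → T at (1/2,4); v=(1,-2)
4. t=2 → B at (5/2,0); v=(1,2)
5. t=2 → T at (9/2,4); v=(1,-2)
6. t=1/2 → R at (5,3); v=(-1,-2)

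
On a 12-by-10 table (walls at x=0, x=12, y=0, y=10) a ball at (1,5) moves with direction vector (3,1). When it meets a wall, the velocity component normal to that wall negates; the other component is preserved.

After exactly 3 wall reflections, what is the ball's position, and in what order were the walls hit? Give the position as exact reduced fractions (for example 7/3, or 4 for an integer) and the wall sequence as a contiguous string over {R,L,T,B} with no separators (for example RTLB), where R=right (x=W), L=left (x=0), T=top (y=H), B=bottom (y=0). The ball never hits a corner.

1. t=11/3 → R at (12,26/3); v=(-3,1)
2. t=4/3 → T at (8,10); v=(-3,-1)
3. t=8/3 → L at (0,22/3); v=(3,-1)

Final position: (0,22/3)
Wall sequence: RTL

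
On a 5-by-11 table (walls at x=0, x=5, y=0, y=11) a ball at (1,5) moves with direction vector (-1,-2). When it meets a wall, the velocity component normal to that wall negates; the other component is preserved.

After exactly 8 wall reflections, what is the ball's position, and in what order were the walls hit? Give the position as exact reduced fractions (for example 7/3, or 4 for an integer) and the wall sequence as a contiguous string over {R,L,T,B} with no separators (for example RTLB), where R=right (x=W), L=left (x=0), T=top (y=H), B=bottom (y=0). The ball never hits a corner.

Final position: (2,11)
Wall sequence: LBRTLBRT

1. t=1 → L at (0,3); v=(1,-2)
2. t=3/2 → B at (3/2,0); v=(1,2)
3. t=7/2 → R at (5,7); v=(-1,2)
4. t=2 → T at (3,11); v=(-1,-2)
5. t=3 → L at (0,5); v=(1,-2)
6. t=5/2 → B at (5/2,0); v=(1,2)
7. t=5/2 → R at (5,5); v=(-1,2)
8. t=3 → T at (2,11); v=(-1,-2)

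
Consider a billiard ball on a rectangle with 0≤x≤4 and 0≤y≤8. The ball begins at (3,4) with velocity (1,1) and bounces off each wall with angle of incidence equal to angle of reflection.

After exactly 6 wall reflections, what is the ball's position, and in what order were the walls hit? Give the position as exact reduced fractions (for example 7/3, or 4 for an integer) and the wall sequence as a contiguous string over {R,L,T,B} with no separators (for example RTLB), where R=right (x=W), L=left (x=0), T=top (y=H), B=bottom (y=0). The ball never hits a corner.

1. t=1 → R at (4,5); v=(-1,1)
2. t=3 → T at (1,8); v=(-1,-1)
3. t=1 → L at (0,7); v=(1,-1)
4. t=4 → R at (4,3); v=(-1,-1)
5. t=3 → B at (1,0); v=(-1,1)
6. t=1 → L at (0,1); v=(1,1)

Final position: (0,1)
Wall sequence: RTLRBL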